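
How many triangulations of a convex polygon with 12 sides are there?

The number of triangulations of a 12-gon is the Catalan number C_10 (index = sides − 2).
C_10 = C(20,10)/11 = 184756/11 = 16796.

16796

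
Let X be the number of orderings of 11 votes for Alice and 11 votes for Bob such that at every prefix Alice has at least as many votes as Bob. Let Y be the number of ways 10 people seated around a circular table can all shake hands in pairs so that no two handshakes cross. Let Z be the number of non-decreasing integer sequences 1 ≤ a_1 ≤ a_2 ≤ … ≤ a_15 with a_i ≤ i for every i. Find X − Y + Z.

Reading a vote for the leader as '(' and for the other as ')' turns such a sequence into a balanced string of 11 pairs, so the count is C_11. So X = C_11 = 58786.
With 10 = 2·5 people, non-crossing handshake pairings are non-crossing perfect matchings on a circle, counted by C_5. So Y = C_5 = 42.
Weakly increasing sequences with a_i ≤ i biject with Dyck paths of semilength 15, so there are C_15. So Z = C_15 = 9694845.
X − Y + Z = 58786 − 42 + 9694845 = 9753589.

9753589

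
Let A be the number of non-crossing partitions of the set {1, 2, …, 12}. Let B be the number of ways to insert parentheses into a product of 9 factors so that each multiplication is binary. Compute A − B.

206582

The non-crossing partitions of [12] form a lattice of size C_12. So A = C_12 = 208012.
Ways to associate a product of 9 factors correspond to binary trees on 9 leaves, so the count is C_8. So B = C_8 = 1430.
A − B = 208012 − 1430 = 206582.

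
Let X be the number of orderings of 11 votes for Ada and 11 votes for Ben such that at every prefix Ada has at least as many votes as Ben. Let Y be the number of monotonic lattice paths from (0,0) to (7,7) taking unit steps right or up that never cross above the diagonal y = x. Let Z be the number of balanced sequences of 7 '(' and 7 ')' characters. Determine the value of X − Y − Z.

Ballot sequences with n votes each where one side never trails are Dyck words, counted by C_n; here n = 11. So X = C_11 = 58786.
Monotone paths in an n×n grid that stay weakly below the diagonal are counted by C_n; here n = 7. So Y = C_7 = 429.
Balanced strings of n pairs of brackets are counted by C_n; here n = 7. So Z = C_7 = 429.
X − Y − Z = 58786 − 429 − 429 = 57928.

57928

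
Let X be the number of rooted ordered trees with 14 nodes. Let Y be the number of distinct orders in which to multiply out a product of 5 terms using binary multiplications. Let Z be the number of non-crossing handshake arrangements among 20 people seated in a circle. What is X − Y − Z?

Rooted ordered (plane) trees on m nodes have m−1 edges and are counted by C_{m−1}; m = 14 gives C_13. So X = C_13 = 742900.
Ways to associate a product of 5 factors correspond to binary trees on 5 leaves, so the count is C_4. So Y = C_4 = 14.
Non-crossing handshake pairings of 2n people are counted by C_n; 20 people gives n = 10. So Z = C_10 = 16796.
X − Y − Z = 742900 − 14 − 16796 = 726090.

726090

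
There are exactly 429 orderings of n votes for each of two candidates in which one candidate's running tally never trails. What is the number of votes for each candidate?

Such ballot sequences with n votes each are counted by C_n. The Catalan number equal to 429 is C_7.

7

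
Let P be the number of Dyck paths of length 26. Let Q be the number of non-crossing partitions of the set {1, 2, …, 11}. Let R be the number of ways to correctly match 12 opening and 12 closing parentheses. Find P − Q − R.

A Dyck path with 13 up-steps and 13 down-steps has semilength 13, so there are C_13 of them. So P = C_13 = 742900.
Non-crossing partitions of an n-element set are counted by C_n; here n = 11. So Q = C_11 = 58786.
A balanced arrangement of 12 bracket pairs is a Dyck word of semilength 12, so the count is C_12. So R = C_12 = 208012.
P − Q − R = 742900 − 58786 − 208012 = 476102.

476102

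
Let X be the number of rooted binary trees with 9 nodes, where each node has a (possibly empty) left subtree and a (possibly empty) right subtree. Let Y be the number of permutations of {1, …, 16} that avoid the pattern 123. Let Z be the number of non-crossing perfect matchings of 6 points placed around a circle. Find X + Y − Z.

There are C_n binary search tree shapes on n keys; with n = 9 that is C_9. So X = C_9 = 4862.
Permutations of [n] avoiding any single length-3 pattern are counted by C_n; here n = 16. So Y = C_16 = 35357670.
Non-crossing perfect matchings of 2n points on a circle are counted by C_n; with 6 points, n = 3. So Z = C_3 = 5.
X + Y − Z = 4862 + 35357670 − 5 = 35362527.

35362527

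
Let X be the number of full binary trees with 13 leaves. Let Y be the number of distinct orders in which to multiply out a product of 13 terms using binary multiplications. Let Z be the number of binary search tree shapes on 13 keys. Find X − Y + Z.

742900

A full binary tree with L leaves has L−1 internal nodes and is counted by C_{L−1}; L = 13 gives C_12. So X = C_12 = 208012.
Bracketing 13 factors into binary products is counted by C_{13−1} = C_12. So Y = C_12 = 208012.
Binary trees (left/right distinguished) on n nodes are counted by C_n; here n = 13. So Z = C_13 = 742900.
X − Y + Z = 208012 − 208012 + 742900 = 742900.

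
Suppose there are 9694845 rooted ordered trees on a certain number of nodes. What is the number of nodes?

16

Rooted ordered trees on m nodes are counted by C_{m−1}; 9694845 = C_15.
So the index is 15, and the number of nodes is 15 + 1 = 16.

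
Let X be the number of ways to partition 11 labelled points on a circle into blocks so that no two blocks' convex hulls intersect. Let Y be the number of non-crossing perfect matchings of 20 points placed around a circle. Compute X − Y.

41990

Non-crossing partitions of an n-element set are counted by C_n; here n = 11. So X = C_11 = 58786.
Non-crossing perfect matchings of 2n points on a circle are counted by C_n; with 20 points, n = 10. So Y = C_10 = 16796.
X − Y = 58786 − 16796 = 41990.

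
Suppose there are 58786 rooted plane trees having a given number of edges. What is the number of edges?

Rooted ordered trees with n edges are counted by C_n. Since C_11 = 58786, the index is 11.

11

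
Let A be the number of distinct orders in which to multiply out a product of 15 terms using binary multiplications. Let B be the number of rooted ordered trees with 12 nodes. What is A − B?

2615654

Parenthesizations of m factors correspond to full binary trees with m leaves, counted by C_{m−1}; m = 15 gives C_14. So A = C_14 = 2674440.
Rooted ordered (plane) trees on m nodes have m−1 edges and are counted by C_{m−1}; m = 12 gives C_11. So B = C_11 = 58786.
A − B = 2674440 − 58786 = 2615654.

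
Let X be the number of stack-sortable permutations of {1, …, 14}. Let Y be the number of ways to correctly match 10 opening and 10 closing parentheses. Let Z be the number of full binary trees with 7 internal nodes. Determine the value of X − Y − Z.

2657215

By Knuth's characterisation, the stack-sortable permutations of length 14 are the 231-avoiders, numbering C_14. So X = C_14 = 2674440.
Balanced strings of n pairs of brackets are counted by C_n; here n = 10. So Y = C_10 = 16796.
The number of full binary trees on 7 internal nodes is the Catalan number C_7. So Z = C_7 = 429.
X − Y − Z = 2674440 − 16796 − 429 = 2657215.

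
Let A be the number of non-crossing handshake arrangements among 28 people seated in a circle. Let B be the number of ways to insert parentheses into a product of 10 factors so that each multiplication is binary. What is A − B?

With 28 = 2·14 people, non-crossing handshake pairings are non-crossing perfect matchings on a circle, counted by C_14. So A = C_14 = 2674440.
Bracketing 10 factors into binary products is counted by C_{10−1} = C_9. So B = C_9 = 4862.
A − B = 2674440 − 4862 = 2669578.

2669578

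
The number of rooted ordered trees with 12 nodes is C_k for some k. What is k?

11

A rooted plane tree on 12 nodes has 11 edges, and such trees are counted by C_11.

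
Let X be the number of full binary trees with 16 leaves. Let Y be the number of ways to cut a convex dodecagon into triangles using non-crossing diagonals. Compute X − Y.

A full binary tree with L leaves has L−1 internal nodes and is counted by C_{L−1}; L = 16 gives C_15. So X = C_15 = 9694845.
A convex 12-gon is triangulated into 10 triangles, and the number of such triangulations is the Catalan number C_{12−2} = C_10. So Y = C_10 = 16796.
X − Y = 9694845 − 16796 = 9678049.

9678049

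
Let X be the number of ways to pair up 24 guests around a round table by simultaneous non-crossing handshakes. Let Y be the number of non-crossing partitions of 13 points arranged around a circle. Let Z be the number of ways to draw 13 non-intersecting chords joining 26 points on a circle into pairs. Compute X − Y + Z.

208012

Non-crossing handshake pairings of 2n people are counted by C_n; 24 people gives n = 12. So X = C_12 = 208012.
Non-crossing partitions of an n-element set are counted by C_n; here n = 13. So Y = C_13 = 742900.
Pairing 26 circle points by 13 non-crossing chords gives C_13 matchings. So Z = C_13 = 742900.
X − Y + Z = 208012 − 742900 + 742900 = 208012.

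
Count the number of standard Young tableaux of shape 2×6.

By the hook-length formula (or a Dyck-path bijection), SYT of shape 2×6 number C_6.
C_6 = C(12,6)/7 = 924/7 = 132.

132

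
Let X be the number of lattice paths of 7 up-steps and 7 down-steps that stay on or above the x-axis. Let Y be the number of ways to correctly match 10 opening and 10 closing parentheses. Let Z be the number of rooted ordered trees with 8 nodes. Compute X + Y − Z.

16796

Dyck paths of semilength n (length 2n) are counted by C_n; here n = 7. So X = C_7 = 429.
A balanced arrangement of 10 bracket pairs is a Dyck word of semilength 10, so the count is C_10. So Y = C_10 = 16796.
Rooted ordered (plane) trees on m nodes have m−1 edges and are counted by C_{m−1}; m = 8 gives C_7. So Z = C_7 = 429.
X + Y − Z = 429 + 16796 − 429 = 16796.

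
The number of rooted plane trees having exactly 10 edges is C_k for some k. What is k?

10

Rooted ordered trees with n edges are counted by C_n; here n = 10.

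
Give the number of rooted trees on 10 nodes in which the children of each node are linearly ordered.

A rooted plane tree on 10 nodes has 9 edges, and such trees are counted by C_9.
C_9 = C(18,9)/10 = 48620/10 = 4862.

4862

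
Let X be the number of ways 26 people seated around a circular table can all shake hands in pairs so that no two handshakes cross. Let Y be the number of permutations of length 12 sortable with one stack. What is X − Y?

534888

Non-crossing handshake pairings of 2n people are counted by C_n; 26 people gives n = 13. So X = C_13 = 742900.
Stack-sortable permutations are exactly the 231-avoiding ones, counted by C_n; here n = 12. So Y = C_12 = 208012.
X − Y = 742900 − 208012 = 534888.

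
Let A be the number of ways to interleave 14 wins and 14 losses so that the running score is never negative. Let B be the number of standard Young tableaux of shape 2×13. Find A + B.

Reading a vote for the leader as '(' and for the other as ')' turns such a sequence into a balanced string of 14 pairs, so the count is C_14. So A = C_14 = 2674440.
Standard Young tableaux of shape 2×n are counted by C_n; here n = 13. So B = C_13 = 742900.
A + B = 2674440 + 742900 = 3417340.

3417340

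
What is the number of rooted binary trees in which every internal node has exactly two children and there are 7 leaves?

Full binary trees with 7 leaves have 7−1 = 6 internal nodes, so there are C_6 of them.
C_6 = 132.

132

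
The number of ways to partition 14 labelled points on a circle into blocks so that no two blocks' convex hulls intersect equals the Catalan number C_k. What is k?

14

The non-crossing partitions of [14] form a lattice of size C_14.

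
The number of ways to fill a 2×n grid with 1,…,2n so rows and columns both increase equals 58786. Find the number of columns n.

Standard Young tableaux of shape 2×n are counted by C_n, and C_11 = 58786.

11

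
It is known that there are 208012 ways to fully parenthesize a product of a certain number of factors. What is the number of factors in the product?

Parenthesizations of m factors are counted by C_{m−1}. The Catalan number equal to 208012 is C_12.
So the index is 12, and the number of factors is 12 + 1 = 13.

13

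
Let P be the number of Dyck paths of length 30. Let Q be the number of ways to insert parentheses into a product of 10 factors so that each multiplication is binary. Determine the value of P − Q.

Dyck paths of semilength n (length 2n) are counted by C_n; here n = 15. So P = C_15 = 9694845.
Parenthesizations of m factors correspond to full binary trees with m leaves, counted by C_{m−1}; m = 10 gives C_9. So Q = C_9 = 4862.
P − Q = 9694845 − 4862 = 9689983.

9689983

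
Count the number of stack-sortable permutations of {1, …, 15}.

By Knuth's characterisation, the stack-sortable permutations of length 15 are the 231-avoiders, numbering C_15.
C_15 = 9694845.

9694845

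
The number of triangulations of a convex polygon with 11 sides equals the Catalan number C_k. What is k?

9

The number of triangulations of an 11-gon is the Catalan number C_9 (index = sides − 2).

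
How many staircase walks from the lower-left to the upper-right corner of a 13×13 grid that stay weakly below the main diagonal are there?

Sub-diagonal monotone paths from (0,0) to (13,13) biject with Dyck paths of semilength 13, giving C_13.
C_13 = C(26,13)/14 = 10400600/14 = 742900.

742900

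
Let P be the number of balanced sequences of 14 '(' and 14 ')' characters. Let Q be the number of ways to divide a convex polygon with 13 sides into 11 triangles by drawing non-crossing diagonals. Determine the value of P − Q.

With 14 pairs the number of balanced bracket strings is the Catalan number C_14. So P = C_14 = 2674440.
Triangulations of a convex m-gon are counted by C_{m−2}; with m = 13 this is C_11. So Q = C_11 = 58786.
P − Q = 2674440 − 58786 = 2615654.

2615654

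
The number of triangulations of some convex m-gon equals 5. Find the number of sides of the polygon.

5

Triangulations of a convex m-gon are counted by C_{m−2}. The Catalan number equal to 5 is C_3.
So m − 2 = 3, giving m = 5 sides.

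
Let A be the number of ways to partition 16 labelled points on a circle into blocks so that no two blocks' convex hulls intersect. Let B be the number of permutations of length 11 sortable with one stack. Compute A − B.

35298884

The non-crossing partitions of [16] form a lattice of size C_16. So A = C_16 = 35357670.
By Knuth's characterisation, the stack-sortable permutations of length 11 are the 231-avoiders, numbering C_11. So B = C_11 = 58786.
A − B = 35357670 − 58786 = 35298884.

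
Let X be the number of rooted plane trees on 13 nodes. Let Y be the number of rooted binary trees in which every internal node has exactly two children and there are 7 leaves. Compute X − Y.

207880

A rooted plane tree on 13 nodes has 12 edges, and such trees are counted by C_12. So X = C_12 = 208012.
Full binary trees with 7 leaves have 7−1 = 6 internal nodes, so there are C_6 of them. So Y = C_6 = 132.
X − Y = 208012 − 132 = 207880.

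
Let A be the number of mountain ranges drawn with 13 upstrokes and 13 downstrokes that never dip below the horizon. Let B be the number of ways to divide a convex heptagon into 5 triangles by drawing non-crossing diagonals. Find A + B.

742942

A Dyck path with 13 up-steps and 13 down-steps has semilength 13, so there are C_13 of them. So A = C_13 = 742900.
Triangulations of a convex m-gon are counted by C_{m−2}; with m = 7 this is C_5. So B = C_5 = 42.
A + B = 742900 + 42 = 742942.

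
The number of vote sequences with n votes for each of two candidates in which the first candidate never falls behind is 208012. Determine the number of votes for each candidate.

12

Such ballot sequences with n votes each are counted by C_n. The Catalan number equal to 208012 is C_12.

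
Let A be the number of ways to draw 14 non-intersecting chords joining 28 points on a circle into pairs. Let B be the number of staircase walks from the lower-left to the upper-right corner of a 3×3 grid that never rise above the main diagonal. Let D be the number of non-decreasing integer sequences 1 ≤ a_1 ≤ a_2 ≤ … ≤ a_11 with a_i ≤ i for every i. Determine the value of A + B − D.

Pairing 28 circle points by 14 non-crossing chords gives C_14 matchings. So A = C_14 = 2674440.
Sub-diagonal monotone paths from (0,0) to (3,3) biject with Dyck paths of semilength 3, giving C_3. So B = C_3 = 5.
Such sub-staircase sequences of length n are counted by C_n; here n = 11. So D = C_11 = 58786.
A + B − D = 2674440 + 5 − 58786 = 2615659.

2615659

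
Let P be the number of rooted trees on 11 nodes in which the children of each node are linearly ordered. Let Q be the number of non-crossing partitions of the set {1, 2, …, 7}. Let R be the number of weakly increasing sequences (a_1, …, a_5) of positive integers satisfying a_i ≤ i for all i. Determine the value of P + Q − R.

17183

Rooted ordered (plane) trees on m nodes have m−1 edges and are counted by C_{m−1}; m = 11 gives C_10. So P = C_10 = 16796.
The non-crossing partitions of [7] form a lattice of size C_7. So Q = C_7 = 429.
Weakly increasing sequences with a_i ≤ i biject with Dyck paths of semilength 5, so there are C_5. So R = C_5 = 42.
P + Q − R = 16796 + 429 − 42 = 17183.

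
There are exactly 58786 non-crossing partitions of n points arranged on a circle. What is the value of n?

11

Non-crossing partitions of [n] are counted by C_n. Since C_11 = 58786, the index is 11.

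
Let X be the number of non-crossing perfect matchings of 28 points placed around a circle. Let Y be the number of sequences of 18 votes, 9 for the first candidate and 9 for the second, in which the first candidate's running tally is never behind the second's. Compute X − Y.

Pairing 28 circle points by 14 non-crossing chords gives C_14 matchings. So X = C_14 = 2674440.
Reading a vote for the leader as '(' and for the other as ')' turns such a sequence into a balanced string of 9 pairs, so the count is C_9. So Y = C_9 = 4862.
X − Y = 2674440 − 4862 = 2669578.

2669578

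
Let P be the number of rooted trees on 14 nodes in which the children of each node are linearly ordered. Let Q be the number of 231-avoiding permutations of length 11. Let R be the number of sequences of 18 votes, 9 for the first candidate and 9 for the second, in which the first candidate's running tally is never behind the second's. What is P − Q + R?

A rooted plane tree on 14 nodes has 13 edges, and such trees are counted by C_13. So P = C_13 = 742900.
For any fixed pattern of length 3, the pattern-avoiding permutations of [11] number C_11. So Q = C_11 = 58786.
Reading a vote for the leader as '(' and for the other as ')' turns such a sequence into a balanced string of 9 pairs, so the count is C_9. So R = C_9 = 4862.
P − Q + R = 742900 − 58786 + 4862 = 688976.

688976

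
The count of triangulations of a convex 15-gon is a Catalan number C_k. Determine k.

The number of triangulations of a 15-gon is the Catalan number C_13 (index = sides − 2).

13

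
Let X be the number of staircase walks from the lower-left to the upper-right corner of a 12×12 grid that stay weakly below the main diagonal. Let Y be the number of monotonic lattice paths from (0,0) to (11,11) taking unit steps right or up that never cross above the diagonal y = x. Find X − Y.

Monotone paths in an n×n grid that stay weakly below the diagonal are counted by C_n; here n = 12. So X = C_12 = 208012.
Sub-diagonal monotone paths from (0,0) to (11,11) biject with Dyck paths of semilength 11, giving C_11. So Y = C_11 = 58786.
X − Y = 208012 − 58786 = 149226.

149226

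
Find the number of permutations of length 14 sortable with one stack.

Stack-sortable permutations are exactly the 231-avoiding ones, counted by C_n; here n = 14.
C_14 = C(28,14)/15 = 40116600/15 = 2674440.

2674440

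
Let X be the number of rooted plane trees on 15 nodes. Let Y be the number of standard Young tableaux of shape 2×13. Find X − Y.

1931540

A rooted plane tree on 15 nodes has 14 edges, and such trees are counted by C_14. So X = C_14 = 2674440.
Standard Young tableaux of shape 2×n are counted by C_n; here n = 13. So Y = C_13 = 742900.
X − Y = 2674440 − 742900 = 1931540.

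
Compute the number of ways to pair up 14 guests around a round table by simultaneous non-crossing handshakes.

With 14 = 2·7 people, non-crossing handshake pairings are non-crossing perfect matchings on a circle, counted by C_7.
C_7 = 429.

429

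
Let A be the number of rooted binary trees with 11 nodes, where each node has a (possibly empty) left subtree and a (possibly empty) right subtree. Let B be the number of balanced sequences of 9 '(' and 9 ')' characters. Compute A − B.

53924

There are C_n binary search tree shapes on n keys; with n = 11 that is C_11. So A = C_11 = 58786.
A balanced arrangement of 9 bracket pairs is a Dyck word of semilength 9, so the count is C_9. So B = C_9 = 4862.
A − B = 58786 − 4862 = 53924.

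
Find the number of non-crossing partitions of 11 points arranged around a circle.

Non-crossing partitions of an n-element set are counted by C_n; here n = 11.
C_11 = C(22,11)/12 = 705432/12 = 58786.

58786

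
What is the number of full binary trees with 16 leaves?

9694845

A full binary tree with L leaves has L−1 internal nodes and is counted by C_{L−1}; L = 16 gives C_15.
C_15 = 9694845.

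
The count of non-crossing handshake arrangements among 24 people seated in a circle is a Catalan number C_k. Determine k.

12

With 24 = 2·12 people, non-crossing handshake pairings are non-crossing perfect matchings on a circle, counted by C_12.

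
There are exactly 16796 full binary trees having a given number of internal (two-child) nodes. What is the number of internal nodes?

10

Full binary trees with n internal nodes are counted by C_n; 16796 = C_10.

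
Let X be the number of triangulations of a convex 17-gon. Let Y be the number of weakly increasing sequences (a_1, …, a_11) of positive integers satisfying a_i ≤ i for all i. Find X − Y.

A convex 17-gon is triangulated into 15 triangles, and the number of such triangulations is the Catalan number C_{17−2} = C_15. So X = C_15 = 9694845.
Weakly increasing sequences with a_i ≤ i biject with Dyck paths of semilength 11, so there are C_11. So Y = C_11 = 58786.
X − Y = 9694845 − 58786 = 9636059.

9636059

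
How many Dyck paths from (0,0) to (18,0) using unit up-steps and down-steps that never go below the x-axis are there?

A Dyck path with 9 up-steps and 9 down-steps has semilength 9, so there are C_9 of them.
C_9 = C_8 · 2(2·8+1)/(8+2) = 1430 · 34/10 = 4862.

4862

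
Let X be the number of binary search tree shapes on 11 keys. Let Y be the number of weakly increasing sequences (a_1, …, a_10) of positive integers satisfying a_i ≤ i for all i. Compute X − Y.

Binary trees (left/right distinguished) on n nodes are counted by C_n; here n = 11. So X = C_11 = 58786.
Such sub-staircase sequences of length n are counted by C_n; here n = 10. So Y = C_10 = 16796.
X − Y = 58786 − 16796 = 41990.

41990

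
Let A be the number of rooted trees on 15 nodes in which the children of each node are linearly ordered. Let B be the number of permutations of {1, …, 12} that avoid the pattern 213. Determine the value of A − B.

A rooted plane tree on 15 nodes has 14 edges, and such trees are counted by C_14. So A = C_14 = 2674440.
For any fixed pattern of length 3, the pattern-avoiding permutations of [12] number C_12. So B = C_12 = 208012.
A − B = 2674440 − 208012 = 2466428.

2466428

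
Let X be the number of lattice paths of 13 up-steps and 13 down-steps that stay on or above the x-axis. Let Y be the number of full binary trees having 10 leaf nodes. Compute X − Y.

A Dyck path with 13 up-steps and 13 down-steps has semilength 13, so there are C_13 of them. So X = C_13 = 742900.
A full binary tree with L leaves has L−1 internal nodes and is counted by C_{L−1}; L = 10 gives C_9. So Y = C_9 = 4862.
X − Y = 742900 − 4862 = 738038.

738038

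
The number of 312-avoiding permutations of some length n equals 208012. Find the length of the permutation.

Permutations of [n] avoiding a fixed length-3 pattern are counted by C_n. Since C_12 = 208012, the index is 12.

12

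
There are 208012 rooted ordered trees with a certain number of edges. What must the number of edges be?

12

Rooted ordered trees with n edges are counted by C_n; 208012 = C_12.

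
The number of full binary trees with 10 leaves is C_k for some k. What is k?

9

Full binary trees with 10 leaves have 10−1 = 9 internal nodes, so there are C_9 of them.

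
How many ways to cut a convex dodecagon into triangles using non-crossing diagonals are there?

16796

Triangulations of a convex m-gon are counted by C_{m−2}; with m = 12 this is C_10.
C_10 = C_9 · 2(2·9+1)/(9+2) = 4862 · 38/11 = 16796.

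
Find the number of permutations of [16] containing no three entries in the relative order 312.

35357670

For any fixed pattern of length 3, the pattern-avoiding permutations of [16] number C_16.
C_16 = 35357670.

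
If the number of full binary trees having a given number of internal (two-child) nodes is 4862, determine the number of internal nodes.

9

Full binary trees with n internal nodes are counted by C_n. The Catalan number equal to 4862 is C_9.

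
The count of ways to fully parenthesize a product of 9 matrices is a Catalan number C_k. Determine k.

8

Parenthesizations of m factors correspond to full binary trees with m leaves, counted by C_{m−1}; m = 9 gives C_8.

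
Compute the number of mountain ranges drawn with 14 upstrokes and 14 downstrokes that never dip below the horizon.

2674440

A Dyck path with 14 up-steps and 14 down-steps has semilength 14, so there are C_14 of them.
C_14 = C(28,14)/15 = 40116600/15 = 2674440.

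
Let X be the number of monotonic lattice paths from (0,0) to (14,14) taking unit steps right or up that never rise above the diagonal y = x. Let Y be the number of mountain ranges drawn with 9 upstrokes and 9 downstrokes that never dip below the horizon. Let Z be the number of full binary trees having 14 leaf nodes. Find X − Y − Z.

1926678

Sub-diagonal monotone paths from (0,0) to (14,14) biject with Dyck paths of semilength 14, giving C_14. So X = C_14 = 2674440.
Paths of 9 up- and 9 down-steps that never dip below the axis are Dyck paths; their count is C_9. So Y = C_9 = 4862.
A full binary tree with L leaves has L−1 internal nodes and is counted by C_{L−1}; L = 14 gives C_13. So Z = C_13 = 742900.
X − Y − Z = 2674440 − 4862 − 742900 = 1926678.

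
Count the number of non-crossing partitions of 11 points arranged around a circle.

58786

Non-crossing partitions of an n-element set are counted by C_n; here n = 11.
C_11 = 58786.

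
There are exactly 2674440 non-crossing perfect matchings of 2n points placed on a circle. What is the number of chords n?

14

Non-crossing pairings of 2n points on a circle are counted by C_n; 2674440 = C_14.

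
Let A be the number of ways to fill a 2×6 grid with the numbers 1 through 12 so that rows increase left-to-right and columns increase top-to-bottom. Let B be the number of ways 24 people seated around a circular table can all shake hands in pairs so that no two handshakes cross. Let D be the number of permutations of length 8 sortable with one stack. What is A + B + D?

Standard Young tableaux of shape 2×n are counted by C_n; here n = 6. So A = C_6 = 132.
Non-crossing handshake pairings of 2n people are counted by C_n; 24 people gives n = 12. So B = C_12 = 208012.
By Knuth's characterisation, the stack-sortable permutations of length 8 are the 231-avoiders, numbering C_8. So D = C_8 = 1430.
A + B + D = 132 + 208012 + 1430 = 209574.

209574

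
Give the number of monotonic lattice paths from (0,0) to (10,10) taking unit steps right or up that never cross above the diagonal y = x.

Monotone paths in an n×n grid that stay weakly below the diagonal are counted by C_n; here n = 10.
C_10 = C_9 · 2(2·9+1)/(9+2) = 4862 · 38/11 = 16796.

16796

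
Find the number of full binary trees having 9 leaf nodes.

Full binary trees with 9 leaves have 9−1 = 8 internal nodes, so there are C_8 of them.
C_8 = C_7 · 2(2·7+1)/(7+2) = 429 · 30/9 = 1430.

1430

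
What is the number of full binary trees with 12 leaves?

Full binary trees with 12 leaves have 12−1 = 11 internal nodes, so there are C_11 of them.
C_11 = 58786.

58786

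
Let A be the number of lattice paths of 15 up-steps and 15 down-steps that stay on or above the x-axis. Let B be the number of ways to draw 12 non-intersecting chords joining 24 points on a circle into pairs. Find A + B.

A Dyck path with 15 up-steps and 15 down-steps has semilength 15, so there are C_15 of them. So A = C_15 = 9694845.
Non-crossing perfect matchings of 2n points on a circle are counted by C_n; with 24 points, n = 12. So B = C_12 = 208012.
A + B = 9694845 + 208012 = 9902857.

9902857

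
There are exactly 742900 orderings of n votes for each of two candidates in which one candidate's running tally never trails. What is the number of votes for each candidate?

Such ballot sequences with n votes each are counted by C_n, and C_13 = 742900.

13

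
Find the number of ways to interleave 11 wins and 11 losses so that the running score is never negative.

Ballot sequences with n votes each where one side never trails are Dyck words, counted by C_n; here n = 11.
C_11 = C_10 · 2(2·10+1)/(10+2) = 16796 · 42/12 = 58786.

58786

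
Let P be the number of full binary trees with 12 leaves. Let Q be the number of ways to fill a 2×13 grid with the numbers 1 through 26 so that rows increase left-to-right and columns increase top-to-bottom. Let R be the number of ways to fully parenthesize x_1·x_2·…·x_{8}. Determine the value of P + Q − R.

801257

A full binary tree with L leaves has L−1 internal nodes and is counted by C_{L−1}; L = 12 gives C_11. So P = C_11 = 58786.
Standard Young tableaux of shape 2×n are counted by C_n; here n = 13. So Q = C_13 = 742900.
Parenthesizations of m factors correspond to full binary trees with m leaves, counted by C_{m−1}; m = 8 gives C_7. So R = C_7 = 429.
P + Q − R = 58786 + 742900 − 429 = 801257.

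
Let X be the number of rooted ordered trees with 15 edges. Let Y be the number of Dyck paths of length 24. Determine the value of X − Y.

A rooted plane tree with 15 edges has 16 nodes, and the count is C_15. So X = C_15 = 9694845.
A Dyck path with 12 up-steps and 12 down-steps has semilength 12, so there are C_12 of them. So Y = C_12 = 208012.
X − Y = 9694845 − 208012 = 9486833.

9486833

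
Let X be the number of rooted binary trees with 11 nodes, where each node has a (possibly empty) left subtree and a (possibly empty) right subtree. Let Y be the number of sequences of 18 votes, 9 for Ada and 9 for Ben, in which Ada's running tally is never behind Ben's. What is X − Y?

53924

Rooted binary trees with 11 nodes (each child slot possibly empty) number C_11. So X = C_11 = 58786.
Ballot sequences with n votes each where one side never trails are Dyck words, counted by C_n; here n = 9. So Y = C_9 = 4862.
X − Y = 58786 − 4862 = 53924.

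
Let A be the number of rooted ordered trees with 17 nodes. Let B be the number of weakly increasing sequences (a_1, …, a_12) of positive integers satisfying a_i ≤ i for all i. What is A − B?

35149658

Rooted ordered (plane) trees on m nodes have m−1 edges and are counted by C_{m−1}; m = 17 gives C_16. So A = C_16 = 35357670.
Weakly increasing sequences with a_i ≤ i biject with Dyck paths of semilength 12, so there are C_12. So B = C_12 = 208012.
A − B = 35357670 − 208012 = 35149658.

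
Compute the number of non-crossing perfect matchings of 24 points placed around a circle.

208012

Pairing 24 circle points by 12 non-crossing chords gives C_12 matchings.
C_12 = C(24,12)/13 = 2704156/13 = 208012.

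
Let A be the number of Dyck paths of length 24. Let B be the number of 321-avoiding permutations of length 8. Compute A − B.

Dyck paths of semilength n (length 2n) are counted by C_n; here n = 12. So A = C_12 = 208012.
Permutations of [n] avoiding any single length-3 pattern are counted by C_n; here n = 8. So B = C_8 = 1430.
A − B = 208012 − 1430 = 206582.

206582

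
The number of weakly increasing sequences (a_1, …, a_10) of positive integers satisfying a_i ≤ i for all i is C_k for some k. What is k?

10

Weakly increasing sequences with a_i ≤ i biject with Dyck paths of semilength 10, so there are C_10.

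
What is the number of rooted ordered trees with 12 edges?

208012

Rooted ordered trees with n edges are counted by C_n; here n = 12.
C_12 = 208012.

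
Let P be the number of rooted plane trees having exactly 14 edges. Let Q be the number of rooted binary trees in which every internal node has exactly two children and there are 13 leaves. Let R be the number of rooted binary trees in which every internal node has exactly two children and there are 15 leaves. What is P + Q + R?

5556892

Rooted ordered trees with n edges are counted by C_n; here n = 14. So P = C_14 = 2674440.
A full binary tree with L leaves has L−1 internal nodes and is counted by C_{L−1}; L = 13 gives C_12. So Q = C_12 = 208012.
Full binary trees with 15 leaves have 15−1 = 14 internal nodes, so there are C_14 of them. So R = C_14 = 2674440.
P + Q + R = 2674440 + 208012 + 2674440 = 5556892.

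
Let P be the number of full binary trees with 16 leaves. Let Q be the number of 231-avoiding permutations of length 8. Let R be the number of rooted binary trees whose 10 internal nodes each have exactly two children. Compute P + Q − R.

Full binary trees with 16 leaves have 16−1 = 15 internal nodes, so there are C_15 of them. So P = C_15 = 9694845.
Permutations of [n] avoiding any single length-3 pattern are counted by C_n; here n = 8. So Q = C_8 = 1430.
Full binary trees with n internal nodes are counted by C_n; here n = 10. So R = C_10 = 16796.
P + Q − R = 9694845 + 1430 − 16796 = 9679479.

9679479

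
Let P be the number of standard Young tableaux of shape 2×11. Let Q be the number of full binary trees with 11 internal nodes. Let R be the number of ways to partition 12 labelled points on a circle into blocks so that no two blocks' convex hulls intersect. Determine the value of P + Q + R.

By the hook-length formula (or a Dyck-path bijection), SYT of shape 2×11 number C_11. So P = C_11 = 58786.
The number of full binary trees on 11 internal nodes is the Catalan number C_11. So Q = C_11 = 58786.
The non-crossing partitions of [12] form a lattice of size C_12. So R = C_12 = 208012.
P + Q + R = 58786 + 58786 + 208012 = 325584.

325584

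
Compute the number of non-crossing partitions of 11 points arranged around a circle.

The non-crossing partitions of [11] form a lattice of size C_11.
C_11 = C_10 · 2(2·10+1)/(10+2) = 16796 · 42/12 = 58786.

58786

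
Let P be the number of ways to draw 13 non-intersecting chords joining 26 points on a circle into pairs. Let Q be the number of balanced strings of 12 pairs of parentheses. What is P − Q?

534888

Pairing 26 circle points by 13 non-crossing chords gives C_13 matchings. So P = C_13 = 742900.
A balanced arrangement of 12 bracket pairs is a Dyck word of semilength 12, so the count is C_12. So Q = C_12 = 208012.
P − Q = 742900 − 208012 = 534888.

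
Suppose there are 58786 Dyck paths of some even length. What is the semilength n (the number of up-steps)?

11

Dyck paths of semilength n are counted by C_n, and C_11 = 58786.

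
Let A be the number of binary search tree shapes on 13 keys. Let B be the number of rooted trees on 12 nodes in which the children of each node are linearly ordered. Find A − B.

684114

Binary trees (left/right distinguished) on n nodes are counted by C_n; here n = 13. So A = C_13 = 742900.
A rooted plane tree on 12 nodes has 11 edges, and such trees are counted by C_11. So B = C_11 = 58786.
A − B = 742900 − 58786 = 684114.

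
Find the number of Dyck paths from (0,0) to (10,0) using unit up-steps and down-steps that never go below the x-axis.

Paths of 5 up- and 5 down-steps that never dip below the axis are Dyck paths; their count is C_5.
C_5 = C(10,5)/6 = 252/6 = 42.

42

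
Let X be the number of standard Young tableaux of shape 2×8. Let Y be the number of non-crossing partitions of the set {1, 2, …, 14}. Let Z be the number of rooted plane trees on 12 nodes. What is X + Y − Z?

Standard Young tableaux of shape 2×n are counted by C_n; here n = 8. So X = C_8 = 1430.
Non-crossing partitions of an n-element set are counted by C_n; here n = 14. So Y = C_14 = 2674440.
Rooted ordered (plane) trees on m nodes have m−1 edges and are counted by C_{m−1}; m = 12 gives C_11. So Z = C_11 = 58786.
X + Y − Z = 1430 + 2674440 − 58786 = 2617084.

2617084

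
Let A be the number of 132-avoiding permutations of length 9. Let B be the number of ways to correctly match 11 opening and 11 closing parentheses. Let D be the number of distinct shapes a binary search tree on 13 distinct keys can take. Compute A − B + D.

Permutations of [n] avoiding any single length-3 pattern are counted by C_n; here n = 9. So A = C_9 = 4862.
Balanced strings of n pairs of brackets are counted by C_n; here n = 11. So B = C_11 = 58786.
Binary trees (left/right distinguished) on n nodes are counted by C_n; here n = 13. So D = C_13 = 742900.
A − B + D = 4862 − 58786 + 742900 = 688976.

688976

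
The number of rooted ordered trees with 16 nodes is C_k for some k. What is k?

15

Rooted ordered (plane) trees on m nodes have m−1 edges and are counted by C_{m−1}; m = 16 gives C_15.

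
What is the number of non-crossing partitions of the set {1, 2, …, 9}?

Non-crossing partitions of an n-element set are counted by C_n; here n = 9.
C_9 = 4862.

4862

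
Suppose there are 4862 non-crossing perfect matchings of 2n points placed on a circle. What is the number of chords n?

Non-crossing pairings of 2n points on a circle are counted by C_n; 4862 = C_9.

9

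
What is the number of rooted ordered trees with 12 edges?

208012

Rooted ordered trees with n edges are counted by C_n; here n = 12.
C_12 = 208012.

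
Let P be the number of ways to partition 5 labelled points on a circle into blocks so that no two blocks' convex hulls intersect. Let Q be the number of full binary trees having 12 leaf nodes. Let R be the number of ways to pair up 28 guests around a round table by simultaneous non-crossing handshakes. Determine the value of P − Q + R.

2615696

Non-crossing partitions of an n-element set are counted by C_n; here n = 5. So P = C_5 = 42.
A full binary tree with L leaves has L−1 internal nodes and is counted by C_{L−1}; L = 12 gives C_11. So Q = C_11 = 58786.
Non-crossing handshake pairings of 2n people are counted by C_n; 28 people gives n = 14. So R = C_14 = 2674440.
P − Q + R = 42 − 58786 + 2674440 = 2615696.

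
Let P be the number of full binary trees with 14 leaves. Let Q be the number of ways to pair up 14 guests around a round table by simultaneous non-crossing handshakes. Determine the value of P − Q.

Full binary trees with 14 leaves have 14−1 = 13 internal nodes, so there are C_13 of them. So P = C_13 = 742900.
With 14 = 2·7 people, non-crossing handshake pairings are non-crossing perfect matchings on a circle, counted by C_7. So Q = C_7 = 429.
P − Q = 742900 − 429 = 742471.

742471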